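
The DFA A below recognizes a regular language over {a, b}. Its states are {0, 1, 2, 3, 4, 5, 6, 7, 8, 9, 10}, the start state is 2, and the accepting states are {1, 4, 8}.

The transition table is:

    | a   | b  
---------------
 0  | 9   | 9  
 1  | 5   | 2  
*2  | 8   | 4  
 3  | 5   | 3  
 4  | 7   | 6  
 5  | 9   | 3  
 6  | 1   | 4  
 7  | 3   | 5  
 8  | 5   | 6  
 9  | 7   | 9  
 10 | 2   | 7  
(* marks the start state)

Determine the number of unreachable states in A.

2

Starting at 2 and following transitions, the reachable set is {1, 2, 3, 4, 5, 6, 7, 8, 9}. That leaves 0, 10 unreachable — 2 in total.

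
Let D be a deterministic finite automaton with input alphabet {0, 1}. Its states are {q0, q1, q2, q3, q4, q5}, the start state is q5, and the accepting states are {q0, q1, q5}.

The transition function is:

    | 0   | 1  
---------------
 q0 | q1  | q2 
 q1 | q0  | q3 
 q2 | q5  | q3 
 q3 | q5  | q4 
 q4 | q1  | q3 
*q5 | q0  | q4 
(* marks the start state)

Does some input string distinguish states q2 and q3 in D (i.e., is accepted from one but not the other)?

Start with accepting vs non-accepting: {q0,q1,q5} | {q2,q3,q4}.
The partition is now stable with 2 blocks: {q0,q1,q5} | {q2,q3,q4}.
q2 and q3 lie in the same block of the stable partition, so they are equivalent — no string distinguishes them.

No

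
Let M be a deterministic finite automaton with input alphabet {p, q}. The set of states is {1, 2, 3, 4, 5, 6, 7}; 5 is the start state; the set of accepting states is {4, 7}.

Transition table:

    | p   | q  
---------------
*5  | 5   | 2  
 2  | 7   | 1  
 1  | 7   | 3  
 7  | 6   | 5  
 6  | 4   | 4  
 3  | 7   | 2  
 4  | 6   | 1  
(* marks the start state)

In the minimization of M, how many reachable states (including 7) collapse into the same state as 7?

1

All states are reachable from the start state.
P0 = {4,7} | {1,2,3,5,6}.
Refine {1,2,3,5,6} on symbol p: members go to different blocks, giving {1,2,3,6} and {5}.
Split {4,7} by δ(·,q) → {4} and {7}.
On input p, block {1,2,3,6} splits into {1,2,3} and {6}.
Stable partition: {4} | {1,2,3} | {5} | {7} | {6} — 5 equivalence classes.
State 7 belongs to the block {7}, which has 1 states.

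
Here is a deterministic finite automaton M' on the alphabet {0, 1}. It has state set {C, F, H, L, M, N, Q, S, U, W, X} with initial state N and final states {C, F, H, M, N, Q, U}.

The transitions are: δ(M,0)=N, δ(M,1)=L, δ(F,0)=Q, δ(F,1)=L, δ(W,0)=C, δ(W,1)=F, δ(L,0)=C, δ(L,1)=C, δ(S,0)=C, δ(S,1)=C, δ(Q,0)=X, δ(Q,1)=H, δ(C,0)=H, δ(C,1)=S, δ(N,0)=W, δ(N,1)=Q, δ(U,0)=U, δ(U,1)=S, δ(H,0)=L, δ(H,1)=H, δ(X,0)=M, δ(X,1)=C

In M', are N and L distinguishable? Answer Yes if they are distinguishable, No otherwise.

Reachable states from the start: {C,F,H,L,M,N,Q,S,W,X}. Unreachable: {U} — drop them.
P0 = {C,F,H,M,N,Q} | {L,S,W,X}.
Refine {C,F,H,M,N,Q} on symbol 0: members go to different blocks, giving {C,F,M} and {H,N,Q}.
The partition is now stable with 3 blocks: {C,F,M} | {L,S,W,X} | {H,N,Q}.
N and L end up in different blocks, so they are distinguishable. For instance, the string 'ε' is accepted from only N.

Yes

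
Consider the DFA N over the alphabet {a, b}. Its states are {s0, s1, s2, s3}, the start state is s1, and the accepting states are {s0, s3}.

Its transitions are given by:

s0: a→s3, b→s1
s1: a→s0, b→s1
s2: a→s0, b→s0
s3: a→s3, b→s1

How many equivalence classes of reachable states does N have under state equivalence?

2

Reachable states from the start: {s0,s1,s3}. Unreachable: {s2} — drop them.
P0 = {s0,s3} | {s1}.
Stable partition: {s0,s3} | {s1} — 2 equivalence classes.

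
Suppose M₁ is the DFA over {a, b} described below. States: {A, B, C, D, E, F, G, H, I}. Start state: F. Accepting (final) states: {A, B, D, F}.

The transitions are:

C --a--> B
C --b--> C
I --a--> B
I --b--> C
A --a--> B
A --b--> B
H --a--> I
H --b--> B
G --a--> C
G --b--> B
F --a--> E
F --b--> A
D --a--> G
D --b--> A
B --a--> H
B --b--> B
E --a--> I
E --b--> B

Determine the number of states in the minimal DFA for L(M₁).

Reachable states from the start: {A,B,C,E,F,H,I}. Unreachable: {D,G} — drop them.
Initial partition by acceptance: {A,B,F} | {C,E,H,I}.
Split {A,B,F} by δ(·,a) → {B,F} and {A}.
Split {B,F} by δ(·,b) → {B} and {F}.
Refine {C,E,H,I} on symbol a: members go to different blocks, giving {C,I} and {E,H}.
The partition is now stable with 5 blocks: {B} | {C,I} | {A} | {F} | {E,H}.

5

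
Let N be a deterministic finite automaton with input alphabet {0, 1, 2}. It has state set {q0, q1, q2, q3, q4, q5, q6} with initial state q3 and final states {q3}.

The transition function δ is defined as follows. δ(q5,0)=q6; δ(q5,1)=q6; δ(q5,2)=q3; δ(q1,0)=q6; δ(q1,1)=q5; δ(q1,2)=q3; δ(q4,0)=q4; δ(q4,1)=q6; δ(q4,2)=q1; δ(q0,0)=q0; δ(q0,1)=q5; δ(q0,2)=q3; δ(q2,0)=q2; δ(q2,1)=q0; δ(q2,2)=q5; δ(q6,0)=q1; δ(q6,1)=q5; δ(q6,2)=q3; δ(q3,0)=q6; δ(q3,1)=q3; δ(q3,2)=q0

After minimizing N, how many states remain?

2

States {q2,q4} cannot be reached from the start state, so discard them.
Start with accepting vs non-accepting: {q3} | {q0,q1,q5,q6}.
No further refinement is possible. Final partition (2 blocks): {q3} | {q0,q1,q5,q6}.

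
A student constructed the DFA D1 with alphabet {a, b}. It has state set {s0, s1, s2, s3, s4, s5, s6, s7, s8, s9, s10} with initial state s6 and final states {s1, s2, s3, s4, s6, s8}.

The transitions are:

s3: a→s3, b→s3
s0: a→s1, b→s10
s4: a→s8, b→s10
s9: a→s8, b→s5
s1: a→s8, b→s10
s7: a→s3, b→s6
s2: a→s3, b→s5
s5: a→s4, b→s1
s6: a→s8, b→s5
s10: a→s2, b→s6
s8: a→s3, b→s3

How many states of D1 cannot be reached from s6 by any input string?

3

No path from s6 leads to s0, s7, s9; the other 8 states are all reachable.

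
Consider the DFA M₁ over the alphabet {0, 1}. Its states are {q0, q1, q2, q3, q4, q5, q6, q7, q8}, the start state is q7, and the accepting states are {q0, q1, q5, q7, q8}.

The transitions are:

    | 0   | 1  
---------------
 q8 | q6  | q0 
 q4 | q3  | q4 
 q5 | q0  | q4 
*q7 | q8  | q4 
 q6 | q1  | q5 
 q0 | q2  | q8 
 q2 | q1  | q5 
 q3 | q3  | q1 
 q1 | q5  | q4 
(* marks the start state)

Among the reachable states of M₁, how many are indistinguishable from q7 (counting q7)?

2

All states are reachable from the start state.
P0 = {q0,q1,q5,q7,q8} | {q2,q3,q4,q6}.
Refine {q0,q1,q5,q7,q8} on symbol 0: members go to different blocks, giving {q1,q5,q7} and {q0,q8}.
On input 0, block {q1,q5,q7} splits into {q5,q7} and {q1}.
Split {q2,q3,q4,q6} by δ(·,0) → {q2,q6} and {q3,q4}.
Refine {q3,q4} on symbol 1: members go to different blocks, giving {q3} and {q4}.
The partition is now stable with 6 blocks: {q5,q7} | {q2,q6} | {q0,q8} | {q1} | {q3} | {q4}.
The equivalence class containing q7 is {q5,q7}, of size 2.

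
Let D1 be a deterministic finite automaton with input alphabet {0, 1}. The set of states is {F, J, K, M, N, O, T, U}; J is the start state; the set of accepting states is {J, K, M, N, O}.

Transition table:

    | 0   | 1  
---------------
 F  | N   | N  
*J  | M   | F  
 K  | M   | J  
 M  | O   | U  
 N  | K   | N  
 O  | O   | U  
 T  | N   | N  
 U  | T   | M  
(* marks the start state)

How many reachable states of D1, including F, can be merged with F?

Every state is reachable, so we keep all 8.
Start with accepting vs non-accepting: {J,K,M,N,O} | {F,T,U}.
On input 1, block {J,K,M,N,O} splits into {J,M,O} and {K,N}.
Split {F,T,U} by δ(·,0) → {F,T} and {U}.
Refine {J,M,O} on symbol 1: members go to different blocks, giving {M,O} and {J}.
Split {K,N} by δ(·,0) → {K} and {N}.
No further refinement is possible. Final partition (6 blocks): {M,O} | {F,T} | {K} | {U} | {J} | {N}.
The equivalence class containing F is {F,T}, of size 2.

2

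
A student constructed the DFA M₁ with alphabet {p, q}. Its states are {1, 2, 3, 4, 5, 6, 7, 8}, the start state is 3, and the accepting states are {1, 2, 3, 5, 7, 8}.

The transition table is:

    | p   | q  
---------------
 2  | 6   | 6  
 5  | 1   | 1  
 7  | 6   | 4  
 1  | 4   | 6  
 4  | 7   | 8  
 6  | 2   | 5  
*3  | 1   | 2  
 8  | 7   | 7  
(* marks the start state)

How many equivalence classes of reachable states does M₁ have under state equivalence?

Start with accepting vs non-accepting: {1,2,3,5,7,8} | {4,6}.
On input p, block {1,2,3,5,7,8} splits into {1,2,7} and {3,5,8}.
Stable partition: {1,2,7} | {4,6} | {3,5,8} — 3 equivalence classes.

3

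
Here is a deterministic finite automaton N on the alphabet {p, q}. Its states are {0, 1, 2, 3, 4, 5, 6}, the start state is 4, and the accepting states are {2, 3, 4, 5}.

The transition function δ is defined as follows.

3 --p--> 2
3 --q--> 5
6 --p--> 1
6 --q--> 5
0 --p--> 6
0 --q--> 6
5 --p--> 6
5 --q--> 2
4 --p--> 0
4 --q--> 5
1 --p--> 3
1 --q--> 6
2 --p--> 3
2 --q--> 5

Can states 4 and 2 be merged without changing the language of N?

No

Every state is reachable, so we keep all 7.
Initial partition by acceptance: {2,3,4,5} | {0,1,6}.
On input p, block {2,3,4,5} splits into {2,3} and {4,5}.
Refine {0,1,6} on symbol p: members go to different blocks, giving {0,6} and {1}.
Split {0,6} by δ(·,p) → {0} and {6}.
Refine {4,5} on symbol p: members go to different blocks, giving {4} and {5}.
No further refinement is possible. Final partition (6 blocks): {2,3} | {0} | {4} | {1} | {6} | {5}.
4 and 2 end up in different blocks, so they are distinguishable. For instance, the string 'p' is accepted from only 2.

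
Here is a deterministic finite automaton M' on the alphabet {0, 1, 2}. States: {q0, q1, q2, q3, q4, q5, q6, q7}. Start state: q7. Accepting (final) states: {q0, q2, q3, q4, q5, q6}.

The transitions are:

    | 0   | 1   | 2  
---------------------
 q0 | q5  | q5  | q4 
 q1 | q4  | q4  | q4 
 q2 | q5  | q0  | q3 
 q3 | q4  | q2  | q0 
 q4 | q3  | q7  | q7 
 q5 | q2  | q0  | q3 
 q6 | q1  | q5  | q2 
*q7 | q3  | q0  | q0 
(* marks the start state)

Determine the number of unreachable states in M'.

No path from q7 leads to q1, q6; the other 6 states are all reachable.

2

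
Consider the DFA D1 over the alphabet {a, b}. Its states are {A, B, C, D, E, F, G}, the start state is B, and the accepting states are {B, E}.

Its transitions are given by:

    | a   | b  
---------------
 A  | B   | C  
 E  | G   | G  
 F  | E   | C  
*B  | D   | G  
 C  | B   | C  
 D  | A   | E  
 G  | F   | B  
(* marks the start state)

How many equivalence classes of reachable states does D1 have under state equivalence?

3

P0 = {B,E} | {A,C,D,F,G}.
On input a, block {A,C,D,F,G} splits into {A,C,F} and {D,G}.
The partition is now stable with 3 blocks: {B,E} | {A,C,F} | {D,G}.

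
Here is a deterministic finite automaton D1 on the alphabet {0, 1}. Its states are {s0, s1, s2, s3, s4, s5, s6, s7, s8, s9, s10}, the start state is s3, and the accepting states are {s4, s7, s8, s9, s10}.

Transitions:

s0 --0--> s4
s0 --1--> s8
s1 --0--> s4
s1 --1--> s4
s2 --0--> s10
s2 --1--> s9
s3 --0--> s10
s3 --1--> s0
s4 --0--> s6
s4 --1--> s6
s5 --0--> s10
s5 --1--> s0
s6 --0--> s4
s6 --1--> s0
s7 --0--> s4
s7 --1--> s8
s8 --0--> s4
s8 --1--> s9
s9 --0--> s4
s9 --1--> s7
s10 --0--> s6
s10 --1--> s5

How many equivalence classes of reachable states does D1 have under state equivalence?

States {s1,s2} cannot be reached from the start state, so discard them.
P0 = {s4,s7,s8,s9,s10} | {s0,s3,s5,s6}.
Split {s4,s7,s8,s9,s10} by δ(·,0) → {s7,s8,s9} and {s4,s10}.
Split {s0,s3,s5,s6} by δ(·,1) → {s3,s5,s6} and {s0}.
Stable partition: {s7,s8,s9} | {s3,s5,s6} | {s4,s10} | {s0} — 4 equivalence classes.

4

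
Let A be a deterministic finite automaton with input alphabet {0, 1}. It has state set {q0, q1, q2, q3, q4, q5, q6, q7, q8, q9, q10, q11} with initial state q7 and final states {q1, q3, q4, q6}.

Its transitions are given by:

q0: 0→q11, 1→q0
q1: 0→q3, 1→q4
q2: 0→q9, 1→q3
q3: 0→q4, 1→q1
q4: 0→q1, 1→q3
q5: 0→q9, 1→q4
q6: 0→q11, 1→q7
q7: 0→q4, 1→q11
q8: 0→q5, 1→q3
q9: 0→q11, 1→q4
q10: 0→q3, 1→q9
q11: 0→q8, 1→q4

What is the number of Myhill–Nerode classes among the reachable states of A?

3

Reachable states from the start: {q1,q3,q4,q5,q7,q8,q9,q11}. Unreachable: {q0,q2,q6,q10} — drop them.
Initial partition by acceptance: {q1,q3,q4} | {q5,q7,q8,q9,q11}.
Refine {q5,q7,q8,q9,q11} on symbol 0: members go to different blocks, giving {q5,q8,q9,q11} and {q7}.
The partition is now stable with 3 blocks: {q1,q3,q4} | {q5,q8,q9,q11} | {q7}.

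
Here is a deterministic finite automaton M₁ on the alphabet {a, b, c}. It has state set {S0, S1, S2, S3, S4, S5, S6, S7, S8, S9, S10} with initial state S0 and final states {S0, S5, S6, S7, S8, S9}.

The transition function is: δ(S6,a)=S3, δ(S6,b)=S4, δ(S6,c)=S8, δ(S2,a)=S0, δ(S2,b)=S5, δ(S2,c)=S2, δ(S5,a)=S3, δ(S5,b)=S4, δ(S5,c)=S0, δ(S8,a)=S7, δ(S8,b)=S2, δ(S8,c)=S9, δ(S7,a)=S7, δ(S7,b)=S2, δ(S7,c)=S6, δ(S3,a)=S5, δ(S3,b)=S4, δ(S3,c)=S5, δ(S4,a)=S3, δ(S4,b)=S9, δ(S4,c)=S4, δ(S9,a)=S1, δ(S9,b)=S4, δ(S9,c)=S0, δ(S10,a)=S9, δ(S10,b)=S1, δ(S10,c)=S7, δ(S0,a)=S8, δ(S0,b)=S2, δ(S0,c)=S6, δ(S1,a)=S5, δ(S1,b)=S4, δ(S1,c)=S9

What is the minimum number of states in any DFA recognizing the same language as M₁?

Reachable states from the start: {S0,S1,S2,S3,S4,S5,S6,S7,S8,S9}. Unreachable: {S10} — drop them.
Initial partition by acceptance: {S0,S5,S6,S7,S8,S9} | {S1,S2,S3,S4}.
Refine {S0,S5,S6,S7,S8,S9} on symbol a: members go to different blocks, giving {S0,S7,S8} and {S5,S6,S9}.
On input a, block {S1,S2,S3,S4} splits into {S1,S3} and {S2} and {S4}.
Stable partition: {S0,S7,S8} | {S1,S3} | {S5,S6,S9} | {S2} | {S4} — 5 equivalence classes.

5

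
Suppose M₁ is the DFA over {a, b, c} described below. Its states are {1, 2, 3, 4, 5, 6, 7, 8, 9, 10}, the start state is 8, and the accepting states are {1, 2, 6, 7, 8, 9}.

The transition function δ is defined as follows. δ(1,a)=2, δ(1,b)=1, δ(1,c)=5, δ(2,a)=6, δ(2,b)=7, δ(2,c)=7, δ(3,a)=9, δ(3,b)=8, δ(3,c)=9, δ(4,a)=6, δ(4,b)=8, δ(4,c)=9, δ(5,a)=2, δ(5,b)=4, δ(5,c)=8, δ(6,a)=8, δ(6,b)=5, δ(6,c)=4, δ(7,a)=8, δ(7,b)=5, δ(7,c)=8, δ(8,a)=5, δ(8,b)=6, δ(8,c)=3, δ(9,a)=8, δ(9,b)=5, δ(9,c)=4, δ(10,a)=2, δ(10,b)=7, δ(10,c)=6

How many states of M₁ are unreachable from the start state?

2

BFS from 8 reaches {2, 3, 4, 5, 6, 7, 8, 9}; the 2 state(s) 1, 10 are never visited.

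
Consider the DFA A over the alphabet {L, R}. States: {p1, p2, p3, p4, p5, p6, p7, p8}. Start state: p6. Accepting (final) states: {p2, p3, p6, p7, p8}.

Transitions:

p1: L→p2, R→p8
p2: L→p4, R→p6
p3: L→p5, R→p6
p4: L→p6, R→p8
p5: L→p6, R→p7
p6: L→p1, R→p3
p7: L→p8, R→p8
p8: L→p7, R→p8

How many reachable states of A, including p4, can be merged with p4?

Every state is reachable, so we keep all 8.
P0 = {p2,p3,p6,p7,p8} | {p1,p4,p5}.
On input L, block {p2,p3,p6,p7,p8} splits into {p2,p3,p6} and {p7,p8}.
The partition is now stable with 3 blocks: {p2,p3,p6} | {p1,p4,p5} | {p7,p8}.
State p4 belongs to the block {p1,p4,p5}, which has 3 states.

3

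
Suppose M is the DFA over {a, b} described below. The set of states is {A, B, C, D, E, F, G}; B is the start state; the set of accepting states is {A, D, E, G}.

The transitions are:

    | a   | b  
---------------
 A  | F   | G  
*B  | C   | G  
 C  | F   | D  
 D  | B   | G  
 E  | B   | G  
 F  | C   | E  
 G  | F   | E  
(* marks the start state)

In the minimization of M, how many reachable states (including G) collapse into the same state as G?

3

States {A} cannot be reached from the start state, so discard them.
Initial partition by acceptance: {D,E,G} | {B,C,F}.
No further refinement is possible. Final partition (2 blocks): {D,E,G} | {B,C,F}.
State G belongs to the block {D,E,G}, which has 3 states.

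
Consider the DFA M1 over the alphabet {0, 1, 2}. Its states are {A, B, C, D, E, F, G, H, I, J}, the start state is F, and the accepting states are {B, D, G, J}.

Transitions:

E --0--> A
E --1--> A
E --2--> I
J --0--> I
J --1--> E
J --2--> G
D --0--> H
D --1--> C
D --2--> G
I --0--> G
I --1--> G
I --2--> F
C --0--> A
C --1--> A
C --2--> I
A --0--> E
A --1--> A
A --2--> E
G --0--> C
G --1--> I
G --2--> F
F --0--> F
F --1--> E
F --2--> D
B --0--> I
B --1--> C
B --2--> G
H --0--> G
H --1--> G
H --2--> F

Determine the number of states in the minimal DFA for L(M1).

6

Reachable states from the start: {A,C,D,E,F,G,H,I}. Unreachable: {B,J} — drop them.
P0 = {D,G} | {A,C,E,F,H,I}.
Refine {D,G} on symbol 2: members go to different blocks, giving {D} and {G}.
Split {A,C,E,F,H,I} by δ(·,0) → {A,C,E,F} and {H,I}.
Split {A,C,E,F} by δ(·,2) → {C,E} and {A} and {F}.
Stable partition: {D} | {C,E} | {G} | {H,I} | {A} | {F} — 6 equivalence classes.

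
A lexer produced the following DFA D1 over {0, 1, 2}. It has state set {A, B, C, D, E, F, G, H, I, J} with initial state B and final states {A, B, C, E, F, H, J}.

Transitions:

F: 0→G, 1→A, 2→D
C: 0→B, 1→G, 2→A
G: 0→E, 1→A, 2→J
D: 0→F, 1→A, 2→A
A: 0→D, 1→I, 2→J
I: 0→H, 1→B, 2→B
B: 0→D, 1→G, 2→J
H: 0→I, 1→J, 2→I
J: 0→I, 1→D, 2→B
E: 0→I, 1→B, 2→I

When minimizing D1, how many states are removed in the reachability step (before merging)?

Starting at B and following transitions, the reachable set is {A, B, D, E, F, G, H, I, J}. That leaves C unreachable — 1 in total.

1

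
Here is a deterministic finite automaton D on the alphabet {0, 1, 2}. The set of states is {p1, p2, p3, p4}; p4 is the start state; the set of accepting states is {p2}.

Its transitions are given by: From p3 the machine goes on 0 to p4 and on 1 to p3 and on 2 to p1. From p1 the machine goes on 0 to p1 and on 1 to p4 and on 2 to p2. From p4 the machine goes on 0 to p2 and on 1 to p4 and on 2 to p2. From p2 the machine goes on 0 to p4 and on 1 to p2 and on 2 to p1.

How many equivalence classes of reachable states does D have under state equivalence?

Reachable states from the start: {p1,p2,p4}. Unreachable: {p3} — drop them.
Start with accepting vs non-accepting: {p2} | {p1,p4}.
Split {p1,p4} by δ(·,0) → {p1} and {p4}.
No further refinement is possible. Final partition (3 blocks): {p2} | {p1} | {p4}.

3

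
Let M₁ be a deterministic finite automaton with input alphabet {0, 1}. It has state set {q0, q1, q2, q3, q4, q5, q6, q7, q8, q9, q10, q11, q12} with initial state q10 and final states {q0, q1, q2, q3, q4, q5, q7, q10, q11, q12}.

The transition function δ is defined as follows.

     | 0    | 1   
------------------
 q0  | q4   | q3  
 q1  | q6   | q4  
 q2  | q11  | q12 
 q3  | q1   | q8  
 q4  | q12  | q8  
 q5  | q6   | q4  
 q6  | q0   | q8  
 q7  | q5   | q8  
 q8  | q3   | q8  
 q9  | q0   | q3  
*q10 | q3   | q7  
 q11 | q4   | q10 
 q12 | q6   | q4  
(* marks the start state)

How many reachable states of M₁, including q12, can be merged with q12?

First remove the unreachable states {q2,q9,q11}; 10 states remain.
Start with accepting vs non-accepting: {q0,q1,q3,q4,q5,q7,q10,q12} | {q6,q8}.
Refine {q0,q1,q3,q4,q5,q7,q10,q12} on symbol 0: members go to different blocks, giving {q0,q3,q4,q7,q10} and {q1,q5,q12}.
On input 0, block {q0,q3,q4,q7,q10} splits into {q3,q4,q7} and {q0,q10}.
On input 0, block {q6,q8} splits into {q6} and {q8}.
No further refinement is possible. Final partition (5 blocks): {q3,q4,q7} | {q6} | {q1,q5,q12} | {q0,q10} | {q8}.
The equivalence class containing q12 is {q1,q5,q12}, of size 3.

3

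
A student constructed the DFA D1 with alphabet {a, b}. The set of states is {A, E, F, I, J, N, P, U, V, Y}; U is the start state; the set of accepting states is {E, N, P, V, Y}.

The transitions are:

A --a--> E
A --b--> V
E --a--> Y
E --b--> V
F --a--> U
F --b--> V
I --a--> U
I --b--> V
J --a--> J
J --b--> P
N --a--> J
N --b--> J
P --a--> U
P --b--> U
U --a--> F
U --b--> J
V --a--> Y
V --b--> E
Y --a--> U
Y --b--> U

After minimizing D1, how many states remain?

States {A,I,N} cannot be reached from the start state, so discard them.
Initial partition by acceptance: {E,P,V,Y} | {F,J,U}.
On input a, block {E,P,V,Y} splits into {P,Y} and {E,V}.
Refine {F,J,U} on symbol b: members go to different blocks, giving {J} and {U} and {F}.
The partition is now stable with 5 blocks: {P,Y} | {J} | {E,V} | {U} | {F}.

5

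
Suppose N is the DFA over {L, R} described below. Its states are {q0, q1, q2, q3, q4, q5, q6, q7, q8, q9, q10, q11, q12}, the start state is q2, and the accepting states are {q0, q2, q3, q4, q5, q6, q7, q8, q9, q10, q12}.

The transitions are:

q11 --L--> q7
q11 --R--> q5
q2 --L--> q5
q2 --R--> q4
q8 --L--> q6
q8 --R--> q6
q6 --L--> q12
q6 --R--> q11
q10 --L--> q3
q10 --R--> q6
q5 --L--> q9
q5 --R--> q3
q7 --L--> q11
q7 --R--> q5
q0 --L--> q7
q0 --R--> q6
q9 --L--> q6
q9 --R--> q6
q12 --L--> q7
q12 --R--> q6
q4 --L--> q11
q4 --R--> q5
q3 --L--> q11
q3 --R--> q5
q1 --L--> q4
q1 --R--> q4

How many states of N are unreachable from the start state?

BFS from q2 reaches {q2, q3, q4, q5, q6, q7, q9, q11, q12}; the 4 state(s) q0, q1, q8, q10 are never visited.

4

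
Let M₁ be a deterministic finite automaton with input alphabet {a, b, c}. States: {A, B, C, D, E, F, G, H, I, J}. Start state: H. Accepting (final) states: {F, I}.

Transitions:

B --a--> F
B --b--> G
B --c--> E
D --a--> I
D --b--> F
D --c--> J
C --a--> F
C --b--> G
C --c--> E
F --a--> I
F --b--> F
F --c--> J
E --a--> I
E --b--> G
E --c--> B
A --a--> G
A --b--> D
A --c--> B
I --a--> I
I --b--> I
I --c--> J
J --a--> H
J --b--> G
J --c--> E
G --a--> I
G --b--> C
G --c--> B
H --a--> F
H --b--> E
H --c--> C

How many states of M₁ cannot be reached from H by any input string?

Starting at H and following transitions, the reachable set is {B, C, E, F, G, H, I, J}. That leaves A, D unreachable — 2 in total.

2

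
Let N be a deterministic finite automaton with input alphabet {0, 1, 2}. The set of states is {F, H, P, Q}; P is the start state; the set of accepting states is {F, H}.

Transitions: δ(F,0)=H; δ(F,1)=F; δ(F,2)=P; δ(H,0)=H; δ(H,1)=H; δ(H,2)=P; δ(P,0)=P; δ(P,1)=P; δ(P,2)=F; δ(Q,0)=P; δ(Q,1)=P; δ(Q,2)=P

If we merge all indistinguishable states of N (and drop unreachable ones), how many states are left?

Reachable states from the start: {F,H,P}. Unreachable: {Q} — drop them.
Start with accepting vs non-accepting: {F,H} | {P}.
Stable partition: {F,H} | {P} — 2 equivalence classes.

2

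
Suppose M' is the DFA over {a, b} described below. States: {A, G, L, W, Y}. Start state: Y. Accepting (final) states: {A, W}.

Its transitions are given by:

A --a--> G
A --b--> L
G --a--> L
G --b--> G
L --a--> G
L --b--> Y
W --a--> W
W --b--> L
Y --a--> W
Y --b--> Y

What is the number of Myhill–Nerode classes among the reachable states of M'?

Reachable states from the start: {G,L,W,Y}. Unreachable: {A} — drop them.
P0 = {W} | {G,L,Y}.
On input a, block {G,L,Y} splits into {G,L} and {Y}.
Split {G,L} by δ(·,b) → {G} and {L}.
The partition is now stable with 4 blocks: {W} | {G} | {Y} | {L}.

4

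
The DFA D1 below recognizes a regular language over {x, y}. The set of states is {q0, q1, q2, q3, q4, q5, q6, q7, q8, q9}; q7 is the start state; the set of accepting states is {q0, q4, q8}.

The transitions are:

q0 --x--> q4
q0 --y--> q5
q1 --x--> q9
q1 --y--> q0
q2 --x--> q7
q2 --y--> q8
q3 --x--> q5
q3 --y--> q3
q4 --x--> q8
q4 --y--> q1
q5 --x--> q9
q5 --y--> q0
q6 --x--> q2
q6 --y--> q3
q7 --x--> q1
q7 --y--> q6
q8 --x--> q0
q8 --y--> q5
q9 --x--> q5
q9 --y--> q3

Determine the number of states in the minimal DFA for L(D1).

3

All states are reachable from the start state.
Initial partition by acceptance: {q0,q4,q8} | {q1,q2,q3,q5,q6,q7,q9}.
Refine {q1,q2,q3,q5,q6,q7,q9} on symbol y: members go to different blocks, giving {q3,q6,q7,q9} and {q1,q2,q5}.
Stable partition: {q0,q4,q8} | {q3,q6,q7,q9} | {q1,q2,q5} — 3 equivalence classes.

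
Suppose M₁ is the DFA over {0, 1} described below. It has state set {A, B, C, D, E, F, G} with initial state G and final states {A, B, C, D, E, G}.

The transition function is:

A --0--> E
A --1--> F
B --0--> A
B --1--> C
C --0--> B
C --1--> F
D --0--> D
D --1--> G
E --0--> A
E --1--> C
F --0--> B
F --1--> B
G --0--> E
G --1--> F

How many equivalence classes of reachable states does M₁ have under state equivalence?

3

First remove the unreachable states {D}; 6 states remain.
Initial partition by acceptance: {A,B,C,E,G} | {F}.
Refine {A,B,C,E,G} on symbol 1: members go to different blocks, giving {A,C,G} and {B,E}.
The partition is now stable with 3 blocks: {A,C,G} | {F} | {B,E}.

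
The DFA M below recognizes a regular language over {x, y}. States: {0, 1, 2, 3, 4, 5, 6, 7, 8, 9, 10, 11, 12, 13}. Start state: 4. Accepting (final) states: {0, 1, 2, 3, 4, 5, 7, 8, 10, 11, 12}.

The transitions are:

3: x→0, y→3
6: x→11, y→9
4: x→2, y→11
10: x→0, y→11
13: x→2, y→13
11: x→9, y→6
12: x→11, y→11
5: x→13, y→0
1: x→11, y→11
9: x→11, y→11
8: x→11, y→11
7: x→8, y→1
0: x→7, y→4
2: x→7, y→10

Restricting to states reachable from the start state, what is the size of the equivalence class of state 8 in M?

2

Reachable states from the start: {0,1,2,4,6,7,8,9,10,11}. Unreachable: {3,5,12,13} — drop them.
P0 = {0,1,2,4,7,8,10,11} | {6,9}.
Refine {0,1,2,4,7,8,10,11} on symbol x: members go to different blocks, giving {0,1,2,4,7,8,10} and {11}.
Split {0,1,2,4,7,8,10} by δ(·,x) → {0,2,4,7,10} and {1,8}.
Refine {0,2,4,7,10} on symbol x: members go to different blocks, giving {0,2,4,10} and {7}.
Split {0,2,4,10} by δ(·,x) → {0,2} and {4,10}.
On input y, block {6,9} splits into {6} and {9}.
Stable partition: {0,2} | {6} | {11} | {1,8} | {7} | {4,10} | {9} — 7 equivalence classes.
State 8 belongs to the block {1,8}, which has 2 states.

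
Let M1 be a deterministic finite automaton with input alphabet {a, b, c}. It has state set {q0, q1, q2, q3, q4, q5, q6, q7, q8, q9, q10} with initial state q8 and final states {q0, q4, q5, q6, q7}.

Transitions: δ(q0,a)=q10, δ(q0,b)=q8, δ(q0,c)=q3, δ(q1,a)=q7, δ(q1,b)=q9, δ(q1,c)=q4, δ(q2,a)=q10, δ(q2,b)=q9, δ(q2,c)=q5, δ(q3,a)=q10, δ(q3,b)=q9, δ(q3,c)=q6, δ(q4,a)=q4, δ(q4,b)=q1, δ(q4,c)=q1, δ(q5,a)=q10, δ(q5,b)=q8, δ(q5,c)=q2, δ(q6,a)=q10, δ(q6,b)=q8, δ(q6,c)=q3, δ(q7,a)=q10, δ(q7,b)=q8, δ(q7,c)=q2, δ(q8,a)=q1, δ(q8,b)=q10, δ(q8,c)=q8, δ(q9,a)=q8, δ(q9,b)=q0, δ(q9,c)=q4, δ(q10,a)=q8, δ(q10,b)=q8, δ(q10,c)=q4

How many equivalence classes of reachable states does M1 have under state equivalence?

7

All states are reachable from the start state.
P0 = {q0,q4,q5,q6,q7} | {q1,q2,q3,q8,q9,q10}.
On input a, block {q0,q4,q5,q6,q7} splits into {q0,q5,q6,q7} and {q4}.
On input a, block {q1,q2,q3,q8,q9,q10} splits into {q2,q3,q8,q9,q10} and {q1}.
Split {q2,q3,q8,q9,q10} by δ(·,a) → {q2,q3,q9,q10} and {q8}.
Refine {q2,q3,q9,q10} on symbol a: members go to different blocks, giving {q2,q3} and {q9,q10}.
Refine {q9,q10} on symbol b: members go to different blocks, giving {q9} and {q10}.
Stable partition: {q0,q5,q6,q7} | {q2,q3} | {q4} | {q1} | {q8} | {q9} | {q10} — 7 equivalence classes.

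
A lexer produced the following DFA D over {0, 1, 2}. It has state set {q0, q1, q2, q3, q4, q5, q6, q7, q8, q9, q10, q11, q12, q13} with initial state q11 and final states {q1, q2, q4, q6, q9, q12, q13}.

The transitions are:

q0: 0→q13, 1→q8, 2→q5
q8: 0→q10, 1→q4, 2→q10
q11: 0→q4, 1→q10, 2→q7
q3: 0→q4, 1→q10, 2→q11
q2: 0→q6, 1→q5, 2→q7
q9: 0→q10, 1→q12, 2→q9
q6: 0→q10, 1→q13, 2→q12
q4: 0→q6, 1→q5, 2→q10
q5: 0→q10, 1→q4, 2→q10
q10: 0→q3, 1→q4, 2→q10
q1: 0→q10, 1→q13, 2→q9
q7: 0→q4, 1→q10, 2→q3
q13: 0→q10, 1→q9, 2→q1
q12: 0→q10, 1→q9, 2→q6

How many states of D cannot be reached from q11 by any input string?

No path from q11 leads to q0, q2, q8; the other 11 states are all reachable.

3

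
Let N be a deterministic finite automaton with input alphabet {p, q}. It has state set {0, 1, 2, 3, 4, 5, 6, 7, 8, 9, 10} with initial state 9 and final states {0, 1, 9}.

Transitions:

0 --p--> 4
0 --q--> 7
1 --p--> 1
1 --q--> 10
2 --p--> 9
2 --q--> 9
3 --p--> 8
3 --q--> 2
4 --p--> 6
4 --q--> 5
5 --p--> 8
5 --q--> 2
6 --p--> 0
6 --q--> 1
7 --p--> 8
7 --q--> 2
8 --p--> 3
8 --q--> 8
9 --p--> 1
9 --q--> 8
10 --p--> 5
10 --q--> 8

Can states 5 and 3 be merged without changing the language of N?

Yes

Reachable states from the start: {1,2,3,5,8,9,10}. Unreachable: {0,4,6,7} — drop them.
P0 = {1,9} | {2,3,5,8,10}.
Split {2,3,5,8,10} by δ(·,p) → {3,5,8,10} and {2}.
Refine {3,5,8,10} on symbol q: members go to different blocks, giving {3,5} and {8,10}.
No further refinement is possible. Final partition (4 blocks): {1,9} | {3,5} | {2} | {8,10}.
5 and 3 lie in the same block of the stable partition, so they are equivalent — no string distinguishes them.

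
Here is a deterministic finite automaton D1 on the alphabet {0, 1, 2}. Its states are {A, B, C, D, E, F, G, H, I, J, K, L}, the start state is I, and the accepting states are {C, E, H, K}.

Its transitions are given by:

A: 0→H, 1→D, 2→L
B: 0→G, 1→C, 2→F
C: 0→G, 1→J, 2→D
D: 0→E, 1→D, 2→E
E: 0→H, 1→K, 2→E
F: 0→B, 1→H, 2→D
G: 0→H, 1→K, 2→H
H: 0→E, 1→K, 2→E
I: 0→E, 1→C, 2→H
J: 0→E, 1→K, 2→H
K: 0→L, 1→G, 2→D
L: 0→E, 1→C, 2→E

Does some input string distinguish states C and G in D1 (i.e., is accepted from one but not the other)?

States {A,B,F} cannot be reached from the start state, so discard them.
P0 = {C,E,H,K} | {D,G,I,J,L}.
On input 0, block {C,E,H,K} splits into {C,K} and {E,H}.
On input 1, block {D,G,I,J,L} splits into {G,I,J,L} and {D}.
The partition is now stable with 4 blocks: {C,K} | {G,I,J,L} | {E,H} | {D}.
C and G end up in different blocks, so they are distinguishable. For instance, the string 'ε' is accepted from only C.

Yes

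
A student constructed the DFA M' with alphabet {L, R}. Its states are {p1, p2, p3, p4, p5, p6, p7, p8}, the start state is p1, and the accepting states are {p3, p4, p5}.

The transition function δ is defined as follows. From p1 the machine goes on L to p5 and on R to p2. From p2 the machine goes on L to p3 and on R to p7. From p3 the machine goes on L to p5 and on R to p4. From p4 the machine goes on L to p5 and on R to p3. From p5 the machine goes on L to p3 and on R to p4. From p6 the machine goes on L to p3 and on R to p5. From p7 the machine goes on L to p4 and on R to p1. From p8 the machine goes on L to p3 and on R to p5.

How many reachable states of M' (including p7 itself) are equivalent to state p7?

Reachable states from the start: {p1,p2,p3,p4,p5,p7}. Unreachable: {p6,p8} — drop them.
P0 = {p3,p4,p5} | {p1,p2,p7}.
No further refinement is possible. Final partition (2 blocks): {p3,p4,p5} | {p1,p2,p7}.
The equivalence class containing p7 is {p1,p2,p7}, of size 3.

3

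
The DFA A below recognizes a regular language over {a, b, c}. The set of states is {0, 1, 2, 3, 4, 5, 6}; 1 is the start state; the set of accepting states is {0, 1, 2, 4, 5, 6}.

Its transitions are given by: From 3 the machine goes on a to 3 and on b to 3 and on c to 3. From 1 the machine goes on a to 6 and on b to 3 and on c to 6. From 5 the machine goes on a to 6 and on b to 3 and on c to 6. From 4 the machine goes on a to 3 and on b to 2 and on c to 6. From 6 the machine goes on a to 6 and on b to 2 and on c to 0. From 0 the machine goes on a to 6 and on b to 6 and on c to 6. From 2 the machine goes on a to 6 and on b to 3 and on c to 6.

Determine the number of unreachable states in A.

2

No path from 1 leads to 4, 5; the other 5 states are all reachable.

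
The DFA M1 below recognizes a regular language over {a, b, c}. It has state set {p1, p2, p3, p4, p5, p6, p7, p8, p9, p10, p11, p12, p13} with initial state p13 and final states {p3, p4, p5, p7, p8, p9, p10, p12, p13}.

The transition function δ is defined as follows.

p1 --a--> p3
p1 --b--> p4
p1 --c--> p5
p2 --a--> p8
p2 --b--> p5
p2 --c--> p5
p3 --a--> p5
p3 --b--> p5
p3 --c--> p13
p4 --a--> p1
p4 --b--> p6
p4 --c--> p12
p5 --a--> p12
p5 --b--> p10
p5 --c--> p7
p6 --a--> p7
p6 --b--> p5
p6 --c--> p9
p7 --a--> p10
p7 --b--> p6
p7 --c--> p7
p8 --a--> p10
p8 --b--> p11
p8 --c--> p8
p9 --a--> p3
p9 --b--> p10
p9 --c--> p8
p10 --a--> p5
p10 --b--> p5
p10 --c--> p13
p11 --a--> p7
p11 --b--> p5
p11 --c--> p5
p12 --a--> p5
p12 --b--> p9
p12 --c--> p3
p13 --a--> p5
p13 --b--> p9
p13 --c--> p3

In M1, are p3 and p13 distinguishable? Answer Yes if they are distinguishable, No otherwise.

Reachable states from the start: {p3,p5,p6,p7,p8,p9,p10,p11,p12,p13}. Unreachable: {p1,p2,p4} — drop them.
Start with accepting vs non-accepting: {p3,p5,p7,p8,p9,p10,p12,p13} | {p6,p11}.
On input b, block {p3,p5,p7,p8,p9,p10,p12,p13} splits into {p3,p5,p9,p10,p12,p13} and {p7,p8}.
Split {p3,p5,p9,p10,p12,p13} by δ(·,c) → {p3,p10,p12,p13} and {p5,p9}.
Stable partition: {p3,p10,p12,p13} | {p6,p11} | {p7,p8} | {p5,p9} — 4 equivalence classes.
p3 and p13 lie in the same block of the stable partition, so they are equivalent — no string distinguishes them.

No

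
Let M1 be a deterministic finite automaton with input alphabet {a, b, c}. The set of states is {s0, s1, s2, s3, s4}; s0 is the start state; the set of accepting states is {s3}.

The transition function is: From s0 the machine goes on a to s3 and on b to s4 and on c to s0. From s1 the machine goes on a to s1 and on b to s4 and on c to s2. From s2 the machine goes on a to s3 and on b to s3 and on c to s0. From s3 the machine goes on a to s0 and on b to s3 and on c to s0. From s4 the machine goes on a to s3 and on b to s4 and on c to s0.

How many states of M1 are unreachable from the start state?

No path from s0 leads to s1, s2; the other 3 states are all reachable.

2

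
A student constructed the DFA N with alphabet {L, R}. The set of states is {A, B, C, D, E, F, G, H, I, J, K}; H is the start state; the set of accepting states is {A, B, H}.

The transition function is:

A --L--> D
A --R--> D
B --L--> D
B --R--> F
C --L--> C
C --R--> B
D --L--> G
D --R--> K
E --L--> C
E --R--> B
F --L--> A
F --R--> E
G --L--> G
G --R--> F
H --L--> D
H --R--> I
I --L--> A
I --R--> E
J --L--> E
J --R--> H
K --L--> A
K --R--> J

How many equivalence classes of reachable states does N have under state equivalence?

5

Initial partition by acceptance: {A,B,H} | {C,D,E,F,G,I,J,K}.
On input L, block {C,D,E,F,G,I,J,K} splits into {C,D,E,G,J} and {F,I,K}.
Split {A,B,H} by δ(·,R) → {B,H} and {A}.
Split {C,D,E,G,J} by δ(·,R) → {C,E,J} and {D,G}.
Stable partition: {B,H} | {C,E,J} | {F,I,K} | {A} | {D,G} — 5 equivalence classes.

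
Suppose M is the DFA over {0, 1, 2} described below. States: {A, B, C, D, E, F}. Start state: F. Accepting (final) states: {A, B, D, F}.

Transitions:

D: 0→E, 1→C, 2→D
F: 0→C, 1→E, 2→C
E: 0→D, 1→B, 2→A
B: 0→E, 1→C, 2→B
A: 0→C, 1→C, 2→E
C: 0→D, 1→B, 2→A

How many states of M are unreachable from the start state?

0

Every one of the 6 states is reachable from F.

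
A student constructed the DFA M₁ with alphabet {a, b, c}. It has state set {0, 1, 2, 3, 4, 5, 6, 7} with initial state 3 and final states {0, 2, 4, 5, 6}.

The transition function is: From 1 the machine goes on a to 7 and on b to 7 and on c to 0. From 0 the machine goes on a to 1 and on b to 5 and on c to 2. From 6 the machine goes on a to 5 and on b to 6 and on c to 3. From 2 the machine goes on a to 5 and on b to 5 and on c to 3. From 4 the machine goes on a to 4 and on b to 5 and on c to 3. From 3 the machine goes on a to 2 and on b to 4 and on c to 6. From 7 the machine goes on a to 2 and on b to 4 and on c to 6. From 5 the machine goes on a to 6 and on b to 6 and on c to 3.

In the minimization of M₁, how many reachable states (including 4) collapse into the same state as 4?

4

Reachable states from the start: {2,3,4,5,6}. Unreachable: {0,1,7} — drop them.
Start with accepting vs non-accepting: {2,4,5,6} | {3}.
No further refinement is possible. Final partition (2 blocks): {2,4,5,6} | {3}.
The equivalence class containing 4 is {2,4,5,6}, of size 4.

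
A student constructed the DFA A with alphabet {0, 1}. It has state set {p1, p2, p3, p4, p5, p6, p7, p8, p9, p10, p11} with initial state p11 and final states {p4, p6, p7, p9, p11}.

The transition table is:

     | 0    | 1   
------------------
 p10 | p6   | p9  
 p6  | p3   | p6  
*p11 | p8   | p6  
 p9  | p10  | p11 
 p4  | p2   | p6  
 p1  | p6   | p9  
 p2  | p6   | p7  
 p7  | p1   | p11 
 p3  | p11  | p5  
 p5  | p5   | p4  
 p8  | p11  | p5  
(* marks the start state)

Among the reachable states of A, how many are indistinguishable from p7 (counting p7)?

3

P0 = {p4,p6,p7,p9,p11} | {p1,p2,p3,p5,p8,p10}.
Refine {p1,p2,p3,p5,p8,p10} on symbol 0: members go to different blocks, giving {p1,p2,p3,p8,p10} and {p5}.
On input 1, block {p1,p2,p3,p8,p10} splits into {p1,p2,p10} and {p3,p8}.
On input 0, block {p4,p6,p7,p9,p11} splits into {p4,p7,p9} and {p6,p11}.
The partition is now stable with 5 blocks: {p4,p7,p9} | {p1,p2,p10} | {p5} | {p3,p8} | {p6,p11}.
State p7 belongs to the block {p4,p7,p9}, which has 3 states.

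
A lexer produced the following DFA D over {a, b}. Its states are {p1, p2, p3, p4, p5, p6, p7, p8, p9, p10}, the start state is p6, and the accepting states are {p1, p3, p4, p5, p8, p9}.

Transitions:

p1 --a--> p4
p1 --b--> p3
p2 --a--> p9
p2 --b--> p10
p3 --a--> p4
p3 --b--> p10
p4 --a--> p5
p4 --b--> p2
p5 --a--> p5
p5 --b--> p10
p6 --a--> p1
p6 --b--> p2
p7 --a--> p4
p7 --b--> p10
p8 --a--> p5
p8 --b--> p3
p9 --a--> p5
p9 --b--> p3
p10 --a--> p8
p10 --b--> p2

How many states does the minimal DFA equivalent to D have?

Reachable states from the start: {p1,p2,p3,p4,p5,p6,p8,p9,p10}. Unreachable: {p7} — drop them.
Start with accepting vs non-accepting: {p1,p3,p4,p5,p8,p9} | {p2,p6,p10}.
Split {p1,p3,p4,p5,p8,p9} by δ(·,b) → {p1,p8,p9} and {p3,p4,p5}.
The partition is now stable with 3 blocks: {p1,p8,p9} | {p2,p6,p10} | {p3,p4,p5}.

3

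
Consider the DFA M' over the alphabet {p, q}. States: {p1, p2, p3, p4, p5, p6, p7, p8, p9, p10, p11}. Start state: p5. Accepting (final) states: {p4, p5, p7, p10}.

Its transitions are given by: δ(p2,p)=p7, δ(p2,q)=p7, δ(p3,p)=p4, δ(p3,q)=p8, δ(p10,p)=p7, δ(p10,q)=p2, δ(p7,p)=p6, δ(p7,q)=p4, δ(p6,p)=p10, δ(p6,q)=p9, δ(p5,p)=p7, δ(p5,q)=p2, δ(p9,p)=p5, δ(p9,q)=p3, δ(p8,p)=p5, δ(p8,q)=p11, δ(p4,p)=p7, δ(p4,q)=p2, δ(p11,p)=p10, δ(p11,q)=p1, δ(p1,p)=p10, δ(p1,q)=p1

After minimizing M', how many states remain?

Start with accepting vs non-accepting: {p4,p5,p7,p10} | {p1,p2,p3,p6,p8,p9,p11}.
Refine {p4,p5,p7,p10} on symbol p: members go to different blocks, giving {p4,p5,p10} and {p7}.
Refine {p1,p2,p3,p6,p8,p9,p11} on symbol p: members go to different blocks, giving {p1,p3,p6,p8,p9,p11} and {p2}.
Stable partition: {p4,p5,p10} | {p1,p3,p6,p8,p9,p11} | {p7} | {p2} — 4 equivalence classes.

4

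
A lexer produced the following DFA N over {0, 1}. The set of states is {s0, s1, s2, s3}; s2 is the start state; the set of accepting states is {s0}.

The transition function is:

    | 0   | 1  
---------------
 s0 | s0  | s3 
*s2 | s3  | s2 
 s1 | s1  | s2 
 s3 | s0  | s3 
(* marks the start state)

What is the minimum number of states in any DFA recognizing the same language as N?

Reachable states from the start: {s0,s2,s3}. Unreachable: {s1} — drop them.
P0 = {s0} | {s2,s3}.
Refine {s2,s3} on symbol 0: members go to different blocks, giving {s2} and {s3}.
Stable partition: {s0} | {s2} | {s3} — 3 equivalence classes.

3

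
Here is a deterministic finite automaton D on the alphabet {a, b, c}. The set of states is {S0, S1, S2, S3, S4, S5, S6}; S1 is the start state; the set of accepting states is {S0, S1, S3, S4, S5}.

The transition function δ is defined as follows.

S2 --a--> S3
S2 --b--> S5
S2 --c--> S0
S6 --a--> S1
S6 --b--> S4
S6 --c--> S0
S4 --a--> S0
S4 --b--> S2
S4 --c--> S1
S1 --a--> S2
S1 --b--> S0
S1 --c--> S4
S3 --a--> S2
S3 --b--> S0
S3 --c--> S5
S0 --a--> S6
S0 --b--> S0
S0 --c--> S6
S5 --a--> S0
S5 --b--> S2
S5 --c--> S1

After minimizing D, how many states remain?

P0 = {S0,S1,S3,S4,S5} | {S2,S6}.
On input a, block {S0,S1,S3,S4,S5} splits into {S0,S1,S3} and {S4,S5}.
On input c, block {S0,S1,S3} splits into {S1,S3} and {S0}.
No further refinement is possible. Final partition (4 blocks): {S1,S3} | {S2,S6} | {S4,S5} | {S0}.

4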